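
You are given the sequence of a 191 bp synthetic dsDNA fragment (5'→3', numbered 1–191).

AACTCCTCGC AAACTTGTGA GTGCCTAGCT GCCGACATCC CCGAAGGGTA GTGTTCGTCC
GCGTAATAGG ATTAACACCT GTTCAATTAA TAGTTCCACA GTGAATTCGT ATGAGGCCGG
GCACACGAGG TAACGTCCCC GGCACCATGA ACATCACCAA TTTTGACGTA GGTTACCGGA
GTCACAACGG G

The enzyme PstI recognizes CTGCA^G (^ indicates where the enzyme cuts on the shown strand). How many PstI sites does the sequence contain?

No occurrence of CTGCAG is present in the sequence.
PstI does not cut: 0 sites.

0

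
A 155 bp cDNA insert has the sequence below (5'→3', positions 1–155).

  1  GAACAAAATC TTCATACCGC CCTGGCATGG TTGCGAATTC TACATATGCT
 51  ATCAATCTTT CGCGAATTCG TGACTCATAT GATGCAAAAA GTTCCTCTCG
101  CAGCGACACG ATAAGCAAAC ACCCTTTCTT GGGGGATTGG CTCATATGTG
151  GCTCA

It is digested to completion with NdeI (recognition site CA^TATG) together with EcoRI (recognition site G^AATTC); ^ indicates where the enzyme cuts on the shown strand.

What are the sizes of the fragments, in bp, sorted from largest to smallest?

67, 35, 20, 13, 11, 9 bp

NdeI sites (CATATG) start at positions 43, 76, 143.
NdeI cuts after base 2 of each site, so after positions 44, 77, 144.
EcoRI sites (GAATTC) start at positions 35, 64.
EcoRI cuts after the first base of each site, so after positions 35, 64.
Combined cut positions: 35, 44, 64, 77, 144.
Linear molecule, 5 cuts → 6 fragments:
  1–35 → 35 bp
  36–44 → 9 bp
  45–64 → 20 bp
  65–77 → 13 bp
  78–144 → 67 bp
  145–155 → 11 bp
Sorted largest to smallest: 67, 35, 20, 13, 11, 9 bp.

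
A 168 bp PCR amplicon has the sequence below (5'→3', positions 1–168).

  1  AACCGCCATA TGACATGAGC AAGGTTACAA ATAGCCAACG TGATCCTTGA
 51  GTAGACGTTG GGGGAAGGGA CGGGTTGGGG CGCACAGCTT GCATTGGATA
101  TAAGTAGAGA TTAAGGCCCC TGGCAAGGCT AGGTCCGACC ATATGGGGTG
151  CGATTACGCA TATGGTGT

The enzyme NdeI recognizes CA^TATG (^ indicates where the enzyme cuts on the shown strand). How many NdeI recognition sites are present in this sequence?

3

CATATG occurs starting at positions 7, 140, 159.
NdeI cuts at 3 sites.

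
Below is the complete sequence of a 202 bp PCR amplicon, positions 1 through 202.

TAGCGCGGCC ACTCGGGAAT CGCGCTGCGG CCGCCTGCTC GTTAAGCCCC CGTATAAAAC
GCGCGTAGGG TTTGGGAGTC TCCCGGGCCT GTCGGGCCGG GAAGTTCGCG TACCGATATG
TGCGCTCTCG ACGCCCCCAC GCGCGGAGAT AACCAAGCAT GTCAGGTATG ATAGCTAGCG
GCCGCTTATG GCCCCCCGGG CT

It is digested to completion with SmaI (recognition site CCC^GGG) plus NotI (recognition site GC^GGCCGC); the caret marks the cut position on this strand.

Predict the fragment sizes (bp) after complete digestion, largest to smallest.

95, 56, 28, 18, 5 bp

SmaI sites (CCCGGG) start at positions 82, 195.
SmaI cuts after base 3 of each site, so after positions 84, 197.
NotI sites (GCGGCCGC) start at positions 27, 178.
NotI cuts after base 2 of each site, so after positions 28, 179.
Combined cut positions: 28, 84, 179, 197.
Linear molecule, 4 cuts → 5 fragments:
  1–28 → 28 bp
  29–84 → 56 bp
  85–179 → 95 bp
  180–197 → 18 bp
  198–202 → 5 bp
Sorted largest to smallest: 95, 56, 28, 18, 5 bp.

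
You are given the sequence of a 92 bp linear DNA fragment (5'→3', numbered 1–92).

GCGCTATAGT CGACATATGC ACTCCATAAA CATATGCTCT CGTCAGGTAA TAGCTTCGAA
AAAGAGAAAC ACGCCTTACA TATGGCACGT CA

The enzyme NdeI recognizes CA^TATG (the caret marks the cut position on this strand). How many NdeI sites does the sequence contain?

CATATG occurs starting at positions 14, 31, 79.
NdeI cuts at 3 sites.

3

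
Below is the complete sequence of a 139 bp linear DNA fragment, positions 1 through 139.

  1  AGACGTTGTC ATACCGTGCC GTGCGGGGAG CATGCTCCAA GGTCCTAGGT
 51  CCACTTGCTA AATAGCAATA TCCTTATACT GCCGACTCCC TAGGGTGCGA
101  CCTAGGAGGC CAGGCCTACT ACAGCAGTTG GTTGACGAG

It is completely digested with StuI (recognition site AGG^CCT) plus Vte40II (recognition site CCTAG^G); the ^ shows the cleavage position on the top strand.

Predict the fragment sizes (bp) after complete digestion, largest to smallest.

48, 45, 25, 12, 9 bp

The StuI site (AGGCCT) starts at position 112.
StuI cuts after base 3 of each site, so after position 114.
Vte40II sites (CCTAGG) start at positions 44, 89, 101.
Vte40II cuts after base 5 of each site (before the last base), so after positions 48, 93, 105.
Combined cut positions: 48, 93, 105, 114.
Linear molecule, 4 cuts → 5 fragments:
  1–48 → 48 bp
  49–93 → 45 bp
  94–105 → 12 bp
  106–114 → 9 bp
  115–139 → 25 bp
Sorted largest to smallest: 48, 45, 25, 12, 9 bp.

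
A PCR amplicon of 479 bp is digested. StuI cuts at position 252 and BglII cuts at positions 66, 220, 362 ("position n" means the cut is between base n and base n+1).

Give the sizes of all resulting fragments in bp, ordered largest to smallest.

Combined cut positions (sorted): 66, 220, 252, 362.
Linear molecule, 4 cuts → 5 fragments:
  66 − 0 = 66 bp
  220 − 66 = 154 bp
  252 − 220 = 32 bp
  362 − 252 = 110 bp
  479 − 362 = 117 bp
Sorted largest to smallest: 154, 117, 110, 66, 32 bp.

154, 117, 110, 66, 32 bp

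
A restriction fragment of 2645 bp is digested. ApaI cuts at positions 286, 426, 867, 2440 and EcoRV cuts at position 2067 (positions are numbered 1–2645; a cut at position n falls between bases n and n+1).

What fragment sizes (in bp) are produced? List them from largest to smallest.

Combined cut positions (sorted): 286, 426, 867, 2067, 2440.
Linear molecule, 5 cuts → 6 fragments:
  286 − 0 = 286 bp
  426 − 286 = 140 bp
  867 − 426 = 441 bp
  2067 − 867 = 1200 bp
  2440 − 2067 = 373 bp
  2645 − 2440 = 205 bp
Sorted largest to smallest: 1200, 441, 373, 286, 205, 140 bp.

1200, 441, 373, 286, 205, 140 bp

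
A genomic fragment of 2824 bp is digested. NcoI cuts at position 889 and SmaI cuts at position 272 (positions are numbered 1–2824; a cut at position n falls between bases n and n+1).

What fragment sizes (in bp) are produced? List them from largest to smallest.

Combined cut positions (sorted): 272, 889.
Linear molecule, 2 cuts → 3 fragments:
  272 − 0 = 272 bp
  889 − 272 = 617 bp
  2824 − 889 = 1935 bp
Sorted largest to smallest: 1935, 617, 272 bp.

1935, 617, 272 bp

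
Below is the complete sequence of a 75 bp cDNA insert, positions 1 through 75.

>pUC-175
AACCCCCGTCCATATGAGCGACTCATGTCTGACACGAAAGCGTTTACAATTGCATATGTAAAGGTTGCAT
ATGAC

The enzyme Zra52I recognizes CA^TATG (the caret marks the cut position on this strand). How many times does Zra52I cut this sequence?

CATATG occurs starting at positions 11, 53, 68.
Zra52I cuts at 3 sites.

3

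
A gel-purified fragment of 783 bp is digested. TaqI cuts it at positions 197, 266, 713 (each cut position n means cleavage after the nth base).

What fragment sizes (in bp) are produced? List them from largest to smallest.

447, 197, 70, 69 bp

Linear molecule, 3 cuts → 4 fragments:
  197 − 0 = 197 bp
  266 − 197 = 69 bp
  713 − 266 = 447 bp
  783 − 713 = 70 bp
Sorted largest to smallest: 447, 197, 70, 69 bp.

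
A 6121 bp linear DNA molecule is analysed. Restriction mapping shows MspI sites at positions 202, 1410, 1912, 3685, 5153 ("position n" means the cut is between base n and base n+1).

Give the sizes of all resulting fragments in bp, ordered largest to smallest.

1773, 1468, 1208, 968, 502, 202 bp

Linear molecule, 5 cuts → 6 fragments:
  202 − 0 = 202 bp
  1410 − 202 = 1208 bp
  1912 − 1410 = 502 bp
  3685 − 1912 = 1773 bp
  5153 − 3685 = 1468 bp
  6121 − 5153 = 968 bp
Sorted largest to smallest: 1773, 1468, 1208, 968, 502, 202 bp.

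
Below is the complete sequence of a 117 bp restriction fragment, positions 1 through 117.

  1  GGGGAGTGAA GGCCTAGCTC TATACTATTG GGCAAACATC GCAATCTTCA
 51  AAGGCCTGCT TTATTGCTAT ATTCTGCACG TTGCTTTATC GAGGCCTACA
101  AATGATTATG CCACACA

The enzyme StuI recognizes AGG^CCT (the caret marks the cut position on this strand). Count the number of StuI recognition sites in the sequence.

3

AGGCCT occurs starting at positions 10, 52, 92.
StuI cuts at 3 sites.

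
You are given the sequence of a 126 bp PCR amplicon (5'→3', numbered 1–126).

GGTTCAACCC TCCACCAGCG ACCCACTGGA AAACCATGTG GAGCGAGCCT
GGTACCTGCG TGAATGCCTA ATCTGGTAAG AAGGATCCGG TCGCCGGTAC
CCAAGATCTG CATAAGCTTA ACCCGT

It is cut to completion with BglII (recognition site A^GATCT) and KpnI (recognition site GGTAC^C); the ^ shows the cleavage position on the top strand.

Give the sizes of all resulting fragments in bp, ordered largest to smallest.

The BglII site (AGATCT) starts at position 104.
BglII cuts after the first base of each site, so after position 104.
KpnI sites (GGTACC) start at positions 51, 96.
KpnI cuts after base 5 of each site (before the last base), so after positions 55, 100.
Combined cut positions: 55, 100, 104.
Linear molecule, 3 cuts → 4 fragments:
  1–55 → 55 bp
  56–100 → 45 bp
  101–104 → 4 bp
  105–126 → 22 bp
Sorted largest to smallest: 55, 45, 22, 4 bp.

55, 45, 22, 4 bp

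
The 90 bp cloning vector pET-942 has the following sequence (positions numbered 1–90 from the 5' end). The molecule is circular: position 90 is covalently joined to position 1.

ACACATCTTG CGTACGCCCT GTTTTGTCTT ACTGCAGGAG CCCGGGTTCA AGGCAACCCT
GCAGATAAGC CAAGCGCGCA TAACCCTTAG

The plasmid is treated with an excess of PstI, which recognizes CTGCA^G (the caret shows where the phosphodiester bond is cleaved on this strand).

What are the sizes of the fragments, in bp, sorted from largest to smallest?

63, 27 bp

PstI sites (CTGCAG) start at positions 32, 59.
PstI cuts after base 5 of each site (before the last base), so after positions 36, 63.
Circular molecule, 2 cuts → 2 fragments:
  37–63 → 27 bp
  64–90 then 1–36 → 27 + 36 = 63 bp
Sorted largest to smallest: 63, 27 bp.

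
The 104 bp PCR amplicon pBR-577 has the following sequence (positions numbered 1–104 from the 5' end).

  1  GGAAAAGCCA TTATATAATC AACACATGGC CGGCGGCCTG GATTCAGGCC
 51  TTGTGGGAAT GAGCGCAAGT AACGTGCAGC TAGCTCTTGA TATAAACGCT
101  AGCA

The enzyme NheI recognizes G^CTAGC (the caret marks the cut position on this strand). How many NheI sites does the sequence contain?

GCTAGC occurs starting at positions 79, 98.
NheI cuts at 2 sites.

2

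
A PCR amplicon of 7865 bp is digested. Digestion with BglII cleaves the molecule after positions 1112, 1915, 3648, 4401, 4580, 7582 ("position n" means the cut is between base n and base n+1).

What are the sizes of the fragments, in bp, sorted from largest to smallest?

3002, 1733, 1112, 803, 753, 283, 179 bp

Linear molecule, 6 cuts → 7 fragments:
  1112 − 0 = 1112 bp
  1915 − 1112 = 803 bp
  3648 − 1915 = 1733 bp
  4401 − 3648 = 753 bp
  4580 − 4401 = 179 bp
  7582 − 4580 = 3002 bp
  7865 − 7582 = 283 bp
Sorted largest to smallest: 3002, 1733, 1112, 803, 753, 283, 179 bp.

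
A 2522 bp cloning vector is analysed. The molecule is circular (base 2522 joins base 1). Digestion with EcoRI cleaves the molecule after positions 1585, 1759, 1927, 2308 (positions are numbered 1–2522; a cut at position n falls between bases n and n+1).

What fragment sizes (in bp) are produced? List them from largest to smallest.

1799, 381, 174, 168 bp

Circular molecule, 4 cuts → 4 fragments:
  1759 − 1585 = 174 bp
  1927 − 1759 = 168 bp
  2308 − 1927 = 381 bp
  wrap: 2522 − 2308 + 1585 = 1799 bp
Sorted largest to smallest: 1799, 381, 174, 168 bp.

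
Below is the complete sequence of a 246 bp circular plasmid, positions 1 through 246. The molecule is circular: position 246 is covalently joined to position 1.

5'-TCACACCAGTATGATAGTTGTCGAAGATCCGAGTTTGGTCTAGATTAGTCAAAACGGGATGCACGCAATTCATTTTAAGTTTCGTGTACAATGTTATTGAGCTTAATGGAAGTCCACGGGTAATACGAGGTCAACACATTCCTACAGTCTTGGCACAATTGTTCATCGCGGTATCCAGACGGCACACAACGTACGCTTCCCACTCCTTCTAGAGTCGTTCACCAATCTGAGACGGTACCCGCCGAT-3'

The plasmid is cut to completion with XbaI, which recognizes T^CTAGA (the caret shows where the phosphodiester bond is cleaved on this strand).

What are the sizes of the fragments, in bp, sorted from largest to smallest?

169, 77 bp

XbaI sites (TCTAGA) start at positions 39, 208.
XbaI cuts after the first base of each site, so after positions 39, 208.
Circular molecule, 2 cuts → 2 fragments:
  40–208 → 169 bp
  209–246 then 1–39 → 38 + 39 = 77 bp
Sorted largest to smallest: 169, 77 bp.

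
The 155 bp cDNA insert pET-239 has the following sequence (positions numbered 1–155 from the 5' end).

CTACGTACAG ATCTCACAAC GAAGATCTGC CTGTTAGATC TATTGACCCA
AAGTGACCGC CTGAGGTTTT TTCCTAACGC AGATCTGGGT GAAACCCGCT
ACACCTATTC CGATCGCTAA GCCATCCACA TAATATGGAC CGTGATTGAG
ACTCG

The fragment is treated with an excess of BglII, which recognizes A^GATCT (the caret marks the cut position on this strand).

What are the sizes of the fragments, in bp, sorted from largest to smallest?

BglII sites (AGATCT) start at positions 9, 23, 36, 81.
BglII cuts after the first base of each site, so after positions 9, 23, 36, 81.
Linear molecule, 4 cuts → 5 fragments:
  1–9 → 9 bp
  10–23 → 14 bp
  24–36 → 13 bp
  37–81 → 45 bp
  82–155 → 74 bp
Sorted largest to smallest: 74, 45, 14, 13, 9 bp.

74, 45, 14, 13, 9 bp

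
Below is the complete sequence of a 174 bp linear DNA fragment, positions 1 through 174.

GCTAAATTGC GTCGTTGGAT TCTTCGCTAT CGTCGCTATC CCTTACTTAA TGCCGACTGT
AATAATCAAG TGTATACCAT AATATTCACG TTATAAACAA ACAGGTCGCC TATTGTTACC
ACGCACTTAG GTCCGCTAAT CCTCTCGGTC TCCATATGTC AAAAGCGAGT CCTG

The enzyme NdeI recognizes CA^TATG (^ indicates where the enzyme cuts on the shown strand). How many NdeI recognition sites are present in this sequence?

CATATG occurs starting at position 153.
NdeI cuts at 1 site.

1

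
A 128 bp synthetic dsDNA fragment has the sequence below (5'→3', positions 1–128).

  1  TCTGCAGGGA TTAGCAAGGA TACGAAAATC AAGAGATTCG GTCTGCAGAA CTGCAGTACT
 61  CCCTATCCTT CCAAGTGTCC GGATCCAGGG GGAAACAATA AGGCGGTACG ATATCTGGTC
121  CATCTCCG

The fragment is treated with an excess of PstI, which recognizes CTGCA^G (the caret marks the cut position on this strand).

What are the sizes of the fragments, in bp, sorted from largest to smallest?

PstI sites (CTGCAG) start at positions 2, 43, 51.
PstI cuts after base 5 of each site (before the last base), so after positions 6, 47, 55.
Linear molecule, 3 cuts → 4 fragments:
  1–6 → 6 bp
  7–47 → 41 bp
  48–55 → 8 bp
  56–128 → 73 bp
Sorted largest to smallest: 73, 41, 8, 6 bp.

73, 41, 8, 6 bp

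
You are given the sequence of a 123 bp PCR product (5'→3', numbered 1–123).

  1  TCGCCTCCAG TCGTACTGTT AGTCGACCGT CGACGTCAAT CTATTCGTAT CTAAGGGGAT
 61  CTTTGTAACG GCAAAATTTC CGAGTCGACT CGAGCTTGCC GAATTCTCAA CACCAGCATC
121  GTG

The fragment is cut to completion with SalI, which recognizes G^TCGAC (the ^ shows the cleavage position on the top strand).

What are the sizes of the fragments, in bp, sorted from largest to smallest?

55, 39, 22, 7 bp

SalI sites (GTCGAC) start at positions 22, 29, 84.
SalI cuts after the first base of each site, so after positions 22, 29, 84.
Linear molecule, 3 cuts → 4 fragments:
  1–22 → 22 bp
  23–29 → 7 bp
  30–84 → 55 bp
  85–123 → 39 bp
Sorted largest to smallest: 55, 39, 22, 7 bp.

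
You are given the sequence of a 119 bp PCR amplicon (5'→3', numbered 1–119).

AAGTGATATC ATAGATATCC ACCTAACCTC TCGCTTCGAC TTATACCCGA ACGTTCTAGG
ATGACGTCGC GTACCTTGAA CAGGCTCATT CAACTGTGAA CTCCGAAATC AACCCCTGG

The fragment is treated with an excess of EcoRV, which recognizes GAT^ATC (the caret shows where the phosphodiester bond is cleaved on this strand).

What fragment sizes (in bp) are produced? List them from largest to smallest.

103, 9, 7 bp

EcoRV sites (GATATC) start at positions 5, 14.
EcoRV cuts after base 3 of each site, so after positions 7, 16.
Linear molecule, 2 cuts → 3 fragments:
  1–7 → 7 bp
  8–16 → 9 bp
  17–119 → 103 bp
Sorted largest to smallest: 103, 9, 7 bp.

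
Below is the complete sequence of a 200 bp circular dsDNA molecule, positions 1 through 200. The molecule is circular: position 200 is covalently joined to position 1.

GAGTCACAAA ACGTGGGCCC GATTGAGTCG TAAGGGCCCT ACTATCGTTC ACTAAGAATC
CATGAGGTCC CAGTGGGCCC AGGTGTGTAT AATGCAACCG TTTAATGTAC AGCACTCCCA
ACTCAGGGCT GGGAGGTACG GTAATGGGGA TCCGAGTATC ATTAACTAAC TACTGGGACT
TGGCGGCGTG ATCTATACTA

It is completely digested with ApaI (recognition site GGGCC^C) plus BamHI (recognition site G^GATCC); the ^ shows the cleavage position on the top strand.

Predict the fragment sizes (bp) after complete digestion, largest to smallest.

71, 69, 41, 19 bp

ApaI sites (GGGCCC) start at positions 15, 34, 75.
ApaI cuts after base 5 of each site (before the last base), so after positions 19, 38, 79.
The BamHI site (GGATCC) starts at position 148.
BamHI cuts after the first base of each site, so after position 148.
Combined cut positions: 19, 38, 79, 148.
Circular molecule, 4 cuts → 4 fragments:
  20–38 → 19 bp
  39–79 → 41 bp
  80–148 → 69 bp
  149–200 then 1–19 → 52 + 19 = 71 bp
Sorted largest to smallest: 71, 69, 41, 19 bp.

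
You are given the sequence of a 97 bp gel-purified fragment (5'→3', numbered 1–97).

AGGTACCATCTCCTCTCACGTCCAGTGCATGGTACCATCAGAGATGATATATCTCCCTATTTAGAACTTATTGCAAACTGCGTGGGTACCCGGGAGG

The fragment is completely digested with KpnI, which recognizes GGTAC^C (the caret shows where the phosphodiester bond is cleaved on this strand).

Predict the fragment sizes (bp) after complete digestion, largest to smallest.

KpnI sites (GGTACC) start at positions 2, 31, 85.
KpnI cuts after base 5 of each site (before the last base), so after positions 6, 35, 89.
Linear molecule, 3 cuts → 4 fragments:
  1–6 → 6 bp
  7–35 → 29 bp
  36–89 → 54 bp
  90–97 → 8 bp
Sorted largest to smallest: 54, 29, 8, 6 bp.

54, 29, 8, 6 bp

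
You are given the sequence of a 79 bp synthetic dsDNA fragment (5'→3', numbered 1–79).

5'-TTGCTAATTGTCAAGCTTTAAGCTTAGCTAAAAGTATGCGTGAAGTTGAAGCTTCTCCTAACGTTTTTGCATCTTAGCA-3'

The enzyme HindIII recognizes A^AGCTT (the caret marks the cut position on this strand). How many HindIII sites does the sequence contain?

AAGCTT occurs starting at positions 13, 20, 49.
HindIII cuts at 3 sites.

3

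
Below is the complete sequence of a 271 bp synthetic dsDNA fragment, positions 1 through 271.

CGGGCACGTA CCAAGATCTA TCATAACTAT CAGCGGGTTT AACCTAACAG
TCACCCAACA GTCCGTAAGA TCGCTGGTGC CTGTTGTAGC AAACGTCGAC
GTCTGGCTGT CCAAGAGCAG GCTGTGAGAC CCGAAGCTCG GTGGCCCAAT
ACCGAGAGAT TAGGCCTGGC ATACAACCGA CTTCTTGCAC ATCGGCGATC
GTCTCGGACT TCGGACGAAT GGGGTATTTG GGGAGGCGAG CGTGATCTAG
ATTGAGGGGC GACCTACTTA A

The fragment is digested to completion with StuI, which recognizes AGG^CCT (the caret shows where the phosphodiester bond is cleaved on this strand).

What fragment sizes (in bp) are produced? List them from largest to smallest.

The StuI site (AGGCCT) starts at position 162.
StuI cuts after base 3 of each site, so after position 164.
Linear molecule, 1 cut → 2 fragments:
  1–164 → 164 bp
  165–271 → 107 bp
Sorted largest to smallest: 164, 107 bp.

164, 107 bp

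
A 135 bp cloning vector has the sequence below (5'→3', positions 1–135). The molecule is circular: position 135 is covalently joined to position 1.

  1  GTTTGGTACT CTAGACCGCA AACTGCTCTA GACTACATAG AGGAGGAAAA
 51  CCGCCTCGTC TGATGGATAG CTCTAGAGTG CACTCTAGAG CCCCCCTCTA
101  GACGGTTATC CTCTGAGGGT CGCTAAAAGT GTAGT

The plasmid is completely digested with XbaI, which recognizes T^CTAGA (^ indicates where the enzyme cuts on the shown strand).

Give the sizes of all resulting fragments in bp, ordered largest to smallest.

48, 45, 17, 13, 12 bp

XbaI sites (TCTAGA) start at positions 10, 27, 72, 84, 97.
XbaI cuts after the first base of each site, so after positions 10, 27, 72, 84, 97.
Circular molecule, 5 cuts → 5 fragments:
  11–27 → 17 bp
  28–72 → 45 bp
  73–84 → 12 bp
  85–97 → 13 bp
  98–135 then 1–10 → 38 + 10 = 48 bp
Sorted largest to smallest: 48, 45, 17, 13, 12 bp.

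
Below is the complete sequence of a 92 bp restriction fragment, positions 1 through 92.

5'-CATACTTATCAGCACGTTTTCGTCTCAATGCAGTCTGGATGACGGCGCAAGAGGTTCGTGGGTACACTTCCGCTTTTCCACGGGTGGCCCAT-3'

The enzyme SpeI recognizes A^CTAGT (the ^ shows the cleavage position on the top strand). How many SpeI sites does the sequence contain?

No occurrence of ACTAGT is present in the sequence.
SpeI does not cut: 0 sites.

0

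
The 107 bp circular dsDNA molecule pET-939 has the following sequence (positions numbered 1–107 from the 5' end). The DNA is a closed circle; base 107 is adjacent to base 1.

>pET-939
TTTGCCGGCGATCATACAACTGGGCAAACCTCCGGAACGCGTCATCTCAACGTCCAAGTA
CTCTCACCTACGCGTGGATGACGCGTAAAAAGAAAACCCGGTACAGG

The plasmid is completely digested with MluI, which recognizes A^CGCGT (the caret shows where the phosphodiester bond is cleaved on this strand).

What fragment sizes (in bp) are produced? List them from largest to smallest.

MluI sites (ACGCGT) start at positions 37, 70, 81.
MluI cuts after the first base of each site, so after positions 37, 70, 81.
Circular molecule, 3 cuts → 3 fragments:
  38–70 → 33 bp
  71–81 → 11 bp
  82–107 then 1–37 → 26 + 37 = 63 bp
Sorted largest to smallest: 63, 33, 11 bp.

63, 33, 11 bp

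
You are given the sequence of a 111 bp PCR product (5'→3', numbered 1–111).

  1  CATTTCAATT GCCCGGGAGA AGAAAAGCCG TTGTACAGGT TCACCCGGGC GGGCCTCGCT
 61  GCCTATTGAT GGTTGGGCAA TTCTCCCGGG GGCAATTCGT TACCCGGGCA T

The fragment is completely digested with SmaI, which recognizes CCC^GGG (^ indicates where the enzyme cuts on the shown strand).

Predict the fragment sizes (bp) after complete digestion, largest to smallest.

SmaI sites (CCCGGG) start at positions 12, 44, 85, 103.
SmaI cuts after base 3 of each site, so after positions 14, 46, 87, 105.
Linear molecule, 4 cuts → 5 fragments:
  1–14 → 14 bp
  15–46 → 32 bp
  47–87 → 41 bp
  88–105 → 18 bp
  106–111 → 6 bp
Sorted largest to smallest: 41, 32, 18, 14, 6 bp.

41, 32, 18, 14, 6 bp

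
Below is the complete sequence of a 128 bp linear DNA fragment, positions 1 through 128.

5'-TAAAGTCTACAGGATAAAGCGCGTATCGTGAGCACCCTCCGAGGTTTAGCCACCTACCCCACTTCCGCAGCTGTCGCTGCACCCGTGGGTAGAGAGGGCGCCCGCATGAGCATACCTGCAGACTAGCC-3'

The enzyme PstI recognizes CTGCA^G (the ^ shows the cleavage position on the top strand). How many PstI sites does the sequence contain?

1

CTGCAG occurs starting at position 116.
PstI cuts at 1 site.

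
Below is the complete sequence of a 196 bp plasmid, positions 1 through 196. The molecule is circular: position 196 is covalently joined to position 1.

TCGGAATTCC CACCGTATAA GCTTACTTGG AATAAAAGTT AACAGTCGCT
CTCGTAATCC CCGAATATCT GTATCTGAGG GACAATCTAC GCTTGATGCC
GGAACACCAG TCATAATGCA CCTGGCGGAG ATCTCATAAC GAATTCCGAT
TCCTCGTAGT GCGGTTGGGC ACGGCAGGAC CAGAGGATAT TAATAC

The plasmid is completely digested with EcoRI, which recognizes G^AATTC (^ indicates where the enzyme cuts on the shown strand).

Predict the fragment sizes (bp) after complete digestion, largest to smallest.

137, 59 bp

EcoRI sites (GAATTC) start at positions 4, 141.
EcoRI cuts after the first base of each site, so after positions 4, 141.
Circular molecule, 2 cuts → 2 fragments:
  5–141 → 137 bp
  142–196 then 1–4 → 55 + 4 = 59 bp
Sorted largest to smallest: 137, 59 bp.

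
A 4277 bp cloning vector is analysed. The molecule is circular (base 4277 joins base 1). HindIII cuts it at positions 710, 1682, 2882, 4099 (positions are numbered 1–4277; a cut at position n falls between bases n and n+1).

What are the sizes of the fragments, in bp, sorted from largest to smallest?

Circular molecule, 4 cuts → 4 fragments:
  1682 − 710 = 972 bp
  2882 − 1682 = 1200 bp
  4099 − 2882 = 1217 bp
  wrap: 4277 − 4099 + 710 = 888 bp
Sorted largest to smallest: 1217, 1200, 972, 888 bp.

1217, 1200, 972, 888 bp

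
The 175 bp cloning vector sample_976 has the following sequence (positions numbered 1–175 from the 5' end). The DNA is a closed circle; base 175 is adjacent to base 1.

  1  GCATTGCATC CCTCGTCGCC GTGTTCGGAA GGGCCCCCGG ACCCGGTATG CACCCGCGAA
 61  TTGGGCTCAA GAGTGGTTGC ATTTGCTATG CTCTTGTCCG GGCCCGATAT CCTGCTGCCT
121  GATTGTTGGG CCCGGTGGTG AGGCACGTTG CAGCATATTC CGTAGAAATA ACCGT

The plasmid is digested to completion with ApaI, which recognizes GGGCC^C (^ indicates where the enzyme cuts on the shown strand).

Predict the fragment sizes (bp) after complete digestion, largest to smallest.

78, 69, 28 bp

ApaI sites (GGGCCC) start at positions 31, 100, 128.
ApaI cuts after base 5 of each site (before the last base), so after positions 35, 104, 132.
Circular molecule, 3 cuts → 3 fragments:
  36–104 → 69 bp
  105–132 → 28 bp
  133–175 then 1–35 → 43 + 35 = 78 bp
Sorted largest to smallest: 78, 69, 28 bp.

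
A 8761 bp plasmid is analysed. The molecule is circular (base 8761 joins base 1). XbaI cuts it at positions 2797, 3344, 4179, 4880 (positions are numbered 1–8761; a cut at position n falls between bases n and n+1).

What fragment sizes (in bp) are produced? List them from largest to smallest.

6678, 835, 701, 547 bp

Circular molecule, 4 cuts → 4 fragments:
  3344 − 2797 = 547 bp
  4179 − 3344 = 835 bp
  4880 − 4179 = 701 bp
  wrap: 8761 − 4880 + 2797 = 6678 bp
Sorted largest to smallest: 6678, 835, 701, 547 bp.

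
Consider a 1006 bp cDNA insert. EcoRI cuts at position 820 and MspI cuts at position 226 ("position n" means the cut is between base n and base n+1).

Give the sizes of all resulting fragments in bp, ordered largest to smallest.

594, 226, 186 bp

Combined cut positions (sorted): 226, 820.
Linear molecule, 2 cuts → 3 fragments:
  226 − 0 = 226 bp
  820 − 226 = 594 bp
  1006 − 820 = 186 bp
Sorted largest to smallest: 594, 226, 186 bp.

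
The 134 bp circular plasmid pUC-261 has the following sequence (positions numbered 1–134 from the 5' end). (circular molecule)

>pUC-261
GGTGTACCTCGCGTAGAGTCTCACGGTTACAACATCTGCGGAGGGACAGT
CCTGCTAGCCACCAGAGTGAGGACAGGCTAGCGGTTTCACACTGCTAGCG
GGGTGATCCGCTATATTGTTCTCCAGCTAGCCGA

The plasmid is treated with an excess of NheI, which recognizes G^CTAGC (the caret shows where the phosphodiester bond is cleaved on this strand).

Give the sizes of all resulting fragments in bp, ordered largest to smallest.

62, 32, 23, 17 bp

NheI sites (GCTAGC) start at positions 54, 77, 94, 126.
NheI cuts after the first base of each site, so after positions 54, 77, 94, 126.
Circular molecule, 4 cuts → 4 fragments:
  55–77 → 23 bp
  78–94 → 17 bp
  95–126 → 32 bp
  127–134 then 1–54 → 8 + 54 = 62 bp
Sorted largest to smallest: 62, 32, 23, 17 bp.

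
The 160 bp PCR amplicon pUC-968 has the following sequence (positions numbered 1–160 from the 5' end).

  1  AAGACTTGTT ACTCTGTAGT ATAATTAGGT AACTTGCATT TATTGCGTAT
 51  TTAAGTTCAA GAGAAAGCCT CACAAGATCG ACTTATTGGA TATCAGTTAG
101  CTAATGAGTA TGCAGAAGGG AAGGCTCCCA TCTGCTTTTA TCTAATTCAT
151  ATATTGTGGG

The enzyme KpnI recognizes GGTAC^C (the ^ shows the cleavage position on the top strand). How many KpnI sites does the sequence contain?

No occurrence of GGTACC is present in the sequence.
KpnI does not cut: 0 sites.

0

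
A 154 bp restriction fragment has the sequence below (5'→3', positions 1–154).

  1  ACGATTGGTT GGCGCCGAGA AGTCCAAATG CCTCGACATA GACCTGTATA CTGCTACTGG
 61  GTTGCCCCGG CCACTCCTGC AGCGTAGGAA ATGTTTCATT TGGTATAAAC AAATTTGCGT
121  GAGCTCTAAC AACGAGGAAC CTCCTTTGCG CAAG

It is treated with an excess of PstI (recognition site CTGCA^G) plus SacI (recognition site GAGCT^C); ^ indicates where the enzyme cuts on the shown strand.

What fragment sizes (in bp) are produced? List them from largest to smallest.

81, 44, 29 bp

The PstI site (CTGCAG) starts at position 77.
PstI cuts after base 5 of each site (before the last base), so after position 81.
The SacI site (GAGCTC) starts at position 121.
SacI cuts after base 5 of each site (before the last base), so after position 125.
Combined cut positions: 81, 125.
Linear molecule, 2 cuts → 3 fragments:
  1–81 → 81 bp
  82–125 → 44 bp
  126–154 → 29 bp
Sorted largest to smallest: 81, 44, 29 bp.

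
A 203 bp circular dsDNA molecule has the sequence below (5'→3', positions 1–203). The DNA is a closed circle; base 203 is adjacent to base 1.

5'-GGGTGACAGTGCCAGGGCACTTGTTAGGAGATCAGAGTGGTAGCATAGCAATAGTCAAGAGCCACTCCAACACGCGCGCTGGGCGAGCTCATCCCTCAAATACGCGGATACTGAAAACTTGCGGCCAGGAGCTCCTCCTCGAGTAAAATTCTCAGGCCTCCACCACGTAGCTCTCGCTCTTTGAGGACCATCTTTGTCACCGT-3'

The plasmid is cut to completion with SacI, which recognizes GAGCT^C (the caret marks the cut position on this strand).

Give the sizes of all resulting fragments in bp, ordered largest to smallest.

159, 44 bp

SacI sites (GAGCTC) start at positions 85, 129.
SacI cuts after base 5 of each site (before the last base), so after positions 89, 133.
Circular molecule, 2 cuts → 2 fragments:
  90–133 → 44 bp
  134–203 then 1–89 → 70 + 89 = 159 bp
Sorted largest to smallest: 159, 44 bp.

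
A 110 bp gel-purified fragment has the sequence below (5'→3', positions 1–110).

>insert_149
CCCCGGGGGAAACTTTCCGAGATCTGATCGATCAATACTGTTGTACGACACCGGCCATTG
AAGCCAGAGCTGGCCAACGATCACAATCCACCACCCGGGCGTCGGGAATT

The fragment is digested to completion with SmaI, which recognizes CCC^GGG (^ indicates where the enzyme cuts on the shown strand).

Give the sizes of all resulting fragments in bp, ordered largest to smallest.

92, 14, 4 bp

SmaI sites (CCCGGG) start at positions 2, 94.
SmaI cuts after base 3 of each site, so after positions 4, 96.
Linear molecule, 2 cuts → 3 fragments:
  1–4 → 4 bp
  5–96 → 92 bp
  97–110 → 14 bp
Sorted largest to smallest: 92, 14, 4 bp.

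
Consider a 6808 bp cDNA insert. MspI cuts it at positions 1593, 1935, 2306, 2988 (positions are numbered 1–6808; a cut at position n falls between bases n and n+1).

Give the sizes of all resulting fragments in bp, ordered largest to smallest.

Linear molecule, 4 cuts → 5 fragments:
  1593 − 0 = 1593 bp
  1935 − 1593 = 342 bp
  2306 − 1935 = 371 bp
  2988 − 2306 = 682 bp
  6808 − 2988 = 3820 bp
Sorted largest to smallest: 3820, 1593, 682, 371, 342 bp.

3820, 1593, 682, 371, 342 bp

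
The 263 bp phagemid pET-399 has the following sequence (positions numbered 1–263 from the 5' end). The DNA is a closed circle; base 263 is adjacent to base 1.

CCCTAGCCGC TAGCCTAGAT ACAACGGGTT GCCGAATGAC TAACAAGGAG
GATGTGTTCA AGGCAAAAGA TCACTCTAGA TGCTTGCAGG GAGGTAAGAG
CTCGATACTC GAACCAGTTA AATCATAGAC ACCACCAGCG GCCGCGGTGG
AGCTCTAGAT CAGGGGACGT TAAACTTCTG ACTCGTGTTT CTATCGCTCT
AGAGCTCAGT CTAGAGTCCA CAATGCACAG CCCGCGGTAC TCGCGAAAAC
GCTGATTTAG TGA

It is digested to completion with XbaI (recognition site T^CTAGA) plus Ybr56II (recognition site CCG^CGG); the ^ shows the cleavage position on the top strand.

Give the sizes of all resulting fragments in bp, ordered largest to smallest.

XbaI sites (TCTAGA) start at positions 75, 154, 198, 210.
XbaI cuts after the first base of each site, so after positions 75, 154, 198, 210.
Ybr56II sites (CCGCGG) start at positions 142, 232.
Ybr56II cuts after base 3 of each site, so after positions 144, 234.
Combined cut positions: 75, 144, 154, 198, 210, 234.
Circular molecule, 6 cuts → 6 fragments:
  76–144 → 69 bp
  145–154 → 10 bp
  155–198 → 44 bp
  199–210 → 12 bp
  211–234 → 24 bp
  235–263 then 1–75 → 29 + 75 = 104 bp
Sorted largest to smallest: 104, 69, 44, 24, 12, 10 bp.

104, 69, 44, 24, 12, 10 bp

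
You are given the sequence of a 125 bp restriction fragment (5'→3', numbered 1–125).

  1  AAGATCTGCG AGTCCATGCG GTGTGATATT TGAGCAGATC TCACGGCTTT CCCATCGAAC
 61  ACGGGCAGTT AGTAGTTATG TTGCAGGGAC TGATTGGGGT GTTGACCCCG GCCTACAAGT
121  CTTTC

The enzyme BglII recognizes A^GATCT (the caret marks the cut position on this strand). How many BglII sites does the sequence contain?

AGATCT occurs starting at positions 2, 36.
BglII cuts at 2 sites.

2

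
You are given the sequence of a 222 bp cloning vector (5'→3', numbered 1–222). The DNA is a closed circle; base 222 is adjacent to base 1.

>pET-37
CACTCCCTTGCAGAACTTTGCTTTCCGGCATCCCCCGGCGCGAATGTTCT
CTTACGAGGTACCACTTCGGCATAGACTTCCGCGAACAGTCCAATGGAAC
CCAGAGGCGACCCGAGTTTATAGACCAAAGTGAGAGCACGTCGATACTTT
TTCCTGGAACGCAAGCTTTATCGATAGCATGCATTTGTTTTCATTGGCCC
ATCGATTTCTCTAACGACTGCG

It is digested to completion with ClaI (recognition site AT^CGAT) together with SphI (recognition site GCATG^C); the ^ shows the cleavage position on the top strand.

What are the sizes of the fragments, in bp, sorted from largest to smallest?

191, 21, 10 bp

ClaI sites (ATCGAT) start at positions 170, 201.
ClaI cuts after base 2 of each site, so after positions 171, 202.
The SphI site (GCATGC) starts at position 177.
SphI cuts after base 5 of each site (before the last base), so after position 181.
Combined cut positions: 171, 181, 202.
Circular molecule, 3 cuts → 3 fragments:
  172–181 → 10 bp
  182–202 → 21 bp
  203–222 then 1–171 → 20 + 171 = 191 bp
Sorted largest to smallest: 191, 21, 10 bp.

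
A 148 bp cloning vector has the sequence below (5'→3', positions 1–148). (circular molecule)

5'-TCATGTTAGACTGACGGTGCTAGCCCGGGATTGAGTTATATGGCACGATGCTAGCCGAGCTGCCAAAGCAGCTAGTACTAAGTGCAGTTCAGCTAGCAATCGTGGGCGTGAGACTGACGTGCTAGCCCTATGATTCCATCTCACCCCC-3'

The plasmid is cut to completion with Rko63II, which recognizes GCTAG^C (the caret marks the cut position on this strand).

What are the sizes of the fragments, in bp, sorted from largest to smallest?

Rko63II sites (GCTAGC) start at positions 19, 50, 92, 121.
Rko63II cuts after base 5 of each site (before the last base), so after positions 23, 54, 96, 125.
Circular molecule, 4 cuts → 4 fragments:
  24–54 → 31 bp
  55–96 → 42 bp
  97–125 → 29 bp
  126–148 then 1–23 → 23 + 23 = 46 bp
Sorted largest to smallest: 46, 42, 31, 29 bp.

46, 42, 31, 29 bp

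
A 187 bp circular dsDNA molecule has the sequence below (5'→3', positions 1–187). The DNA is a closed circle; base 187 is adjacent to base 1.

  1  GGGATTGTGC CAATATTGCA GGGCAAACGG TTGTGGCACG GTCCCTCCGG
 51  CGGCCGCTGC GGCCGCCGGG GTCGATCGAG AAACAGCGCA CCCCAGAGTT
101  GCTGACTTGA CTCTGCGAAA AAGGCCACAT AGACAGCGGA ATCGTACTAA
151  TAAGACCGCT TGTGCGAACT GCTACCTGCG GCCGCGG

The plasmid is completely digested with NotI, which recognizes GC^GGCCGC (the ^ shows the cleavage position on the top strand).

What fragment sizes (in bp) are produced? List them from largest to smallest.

NotI sites (GCGGCCGC) start at positions 50, 59, 178.
NotI cuts after base 2 of each site, so after positions 51, 60, 179.
Circular molecule, 3 cuts → 3 fragments:
  52–60 → 9 bp
  61–179 → 119 bp
  180–187 then 1–51 → 8 + 51 = 59 bp
Sorted largest to smallest: 119, 59, 9 bp.

119, 59, 9 bp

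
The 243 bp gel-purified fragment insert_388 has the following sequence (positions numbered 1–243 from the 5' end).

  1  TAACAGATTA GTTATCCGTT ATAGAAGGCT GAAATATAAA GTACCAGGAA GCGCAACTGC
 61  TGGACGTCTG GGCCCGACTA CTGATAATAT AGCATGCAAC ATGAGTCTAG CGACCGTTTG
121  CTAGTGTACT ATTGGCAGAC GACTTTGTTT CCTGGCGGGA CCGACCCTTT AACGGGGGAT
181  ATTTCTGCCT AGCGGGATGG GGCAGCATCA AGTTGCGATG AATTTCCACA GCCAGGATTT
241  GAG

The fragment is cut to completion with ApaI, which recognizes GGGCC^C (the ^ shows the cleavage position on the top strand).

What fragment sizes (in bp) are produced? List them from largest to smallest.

169, 74 bp

The ApaI site (GGGCCC) starts at position 70.
ApaI cuts after base 5 of each site (before the last base), so after position 74.
Linear molecule, 1 cut → 2 fragments:
  1–74 → 74 bp
  75–243 → 169 bp
Sorted largest to smallest: 169, 74 bp.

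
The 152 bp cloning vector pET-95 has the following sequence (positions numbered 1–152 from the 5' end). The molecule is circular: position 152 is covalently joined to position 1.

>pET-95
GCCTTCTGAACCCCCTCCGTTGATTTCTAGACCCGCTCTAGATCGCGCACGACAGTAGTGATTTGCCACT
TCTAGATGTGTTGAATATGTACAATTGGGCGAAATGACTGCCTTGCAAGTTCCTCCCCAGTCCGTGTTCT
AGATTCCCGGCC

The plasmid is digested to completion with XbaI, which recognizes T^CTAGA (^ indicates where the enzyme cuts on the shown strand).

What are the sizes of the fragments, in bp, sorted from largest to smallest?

XbaI sites (TCTAGA) start at positions 26, 37, 71, 138.
XbaI cuts after the first base of each site, so after positions 26, 37, 71, 138.
Circular molecule, 4 cuts → 4 fragments:
  27–37 → 11 bp
  38–71 → 34 bp
  72–138 → 67 bp
  139–152 then 1–26 → 14 + 26 = 40 bp
Sorted largest to smallest: 67, 40, 34, 11 bp.

67, 40, 34, 11 bp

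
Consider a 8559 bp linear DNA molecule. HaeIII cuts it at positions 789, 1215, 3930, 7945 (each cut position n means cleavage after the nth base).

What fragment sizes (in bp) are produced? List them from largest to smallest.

Linear molecule, 4 cuts → 5 fragments:
  789 − 0 = 789 bp
  1215 − 789 = 426 bp
  3930 − 1215 = 2715 bp
  7945 − 3930 = 4015 bp
  8559 − 7945 = 614 bp
Sorted largest to smallest: 4015, 2715, 789, 614, 426 bp.

4015, 2715, 789, 614, 426 bp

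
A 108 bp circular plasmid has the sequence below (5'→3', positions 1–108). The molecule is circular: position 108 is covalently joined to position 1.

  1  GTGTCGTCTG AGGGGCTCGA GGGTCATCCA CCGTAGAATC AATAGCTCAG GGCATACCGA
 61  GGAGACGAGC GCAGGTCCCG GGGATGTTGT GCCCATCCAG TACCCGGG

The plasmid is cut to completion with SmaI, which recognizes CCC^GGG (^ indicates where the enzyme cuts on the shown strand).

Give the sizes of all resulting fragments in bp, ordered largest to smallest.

82, 26 bp

SmaI sites (CCCGGG) start at positions 77, 103.
SmaI cuts after base 3 of each site, so after positions 79, 105.
Circular molecule, 2 cuts → 2 fragments:
  80–105 → 26 bp
  106–108 then 1–79 → 3 + 79 = 82 bp
Sorted largest to smallest: 82, 26 bp.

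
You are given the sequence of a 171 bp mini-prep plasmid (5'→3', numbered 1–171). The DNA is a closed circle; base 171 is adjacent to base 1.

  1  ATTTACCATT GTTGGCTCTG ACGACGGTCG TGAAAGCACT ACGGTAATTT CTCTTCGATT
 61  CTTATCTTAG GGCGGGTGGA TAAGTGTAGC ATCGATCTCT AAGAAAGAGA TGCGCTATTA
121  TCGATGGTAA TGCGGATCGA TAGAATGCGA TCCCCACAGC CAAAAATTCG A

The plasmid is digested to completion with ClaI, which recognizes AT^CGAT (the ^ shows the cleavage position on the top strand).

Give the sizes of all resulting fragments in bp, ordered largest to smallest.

126, 29, 16 bp

ClaI sites (ATCGAT) start at positions 91, 120, 136.
ClaI cuts after base 2 of each site, so after positions 92, 121, 137.
Circular molecule, 3 cuts → 3 fragments:
  93–121 → 29 bp
  122–137 → 16 bp
  138–171 then 1–92 → 34 + 92 = 126 bp
Sorted largest to smallest: 126, 29, 16 bp.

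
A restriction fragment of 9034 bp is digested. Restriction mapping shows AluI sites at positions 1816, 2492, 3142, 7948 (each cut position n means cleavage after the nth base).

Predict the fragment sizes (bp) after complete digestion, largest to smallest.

4806, 1816, 1086, 676, 650 bp

Linear molecule, 4 cuts → 5 fragments:
  1816 − 0 = 1816 bp
  2492 − 1816 = 676 bp
  3142 − 2492 = 650 bp
  7948 − 3142 = 4806 bp
  9034 − 7948 = 1086 bp
Sorted largest to smallest: 4806, 1816, 1086, 676, 650 bp.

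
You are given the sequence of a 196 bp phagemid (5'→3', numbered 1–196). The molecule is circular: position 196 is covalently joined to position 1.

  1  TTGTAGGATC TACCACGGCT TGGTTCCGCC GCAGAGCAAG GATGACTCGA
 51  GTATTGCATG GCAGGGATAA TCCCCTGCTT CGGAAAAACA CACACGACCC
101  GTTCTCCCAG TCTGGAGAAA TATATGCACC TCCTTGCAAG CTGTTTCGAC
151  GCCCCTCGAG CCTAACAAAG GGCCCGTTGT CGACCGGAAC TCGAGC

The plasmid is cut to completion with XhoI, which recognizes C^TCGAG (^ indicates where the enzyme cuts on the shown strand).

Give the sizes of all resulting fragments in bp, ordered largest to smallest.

XhoI sites (CTCGAG) start at positions 46, 155, 190.
XhoI cuts after the first base of each site, so after positions 46, 155, 190.
Circular molecule, 3 cuts → 3 fragments:
  47–155 → 109 bp
  156–190 → 35 bp
  191–196 then 1–46 → 6 + 46 = 52 bp
Sorted largest to smallest: 109, 52, 35 bp.

109, 52, 35 bp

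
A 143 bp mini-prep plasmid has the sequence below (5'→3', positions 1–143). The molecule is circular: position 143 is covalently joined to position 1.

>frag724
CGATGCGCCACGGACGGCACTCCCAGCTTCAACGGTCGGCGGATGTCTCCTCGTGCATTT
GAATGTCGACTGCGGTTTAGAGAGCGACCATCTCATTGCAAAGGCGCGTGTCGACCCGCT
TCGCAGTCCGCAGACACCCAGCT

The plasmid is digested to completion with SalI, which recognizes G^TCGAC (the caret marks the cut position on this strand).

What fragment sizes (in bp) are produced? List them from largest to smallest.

SalI sites (GTCGAC) start at positions 65, 110.
SalI cuts after the first base of each site, so after positions 65, 110.
Circular molecule, 2 cuts → 2 fragments:
  66–110 → 45 bp
  111–143 then 1–65 → 33 + 65 = 98 bp
Sorted largest to smallest: 98, 45 bp.

98, 45 bp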